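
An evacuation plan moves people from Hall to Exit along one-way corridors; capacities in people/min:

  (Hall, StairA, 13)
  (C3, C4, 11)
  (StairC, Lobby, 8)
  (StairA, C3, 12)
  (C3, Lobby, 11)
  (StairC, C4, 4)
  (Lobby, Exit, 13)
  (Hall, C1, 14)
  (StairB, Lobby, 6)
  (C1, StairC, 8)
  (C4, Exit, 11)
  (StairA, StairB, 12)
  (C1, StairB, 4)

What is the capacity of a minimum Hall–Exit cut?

24

Augment Hall→C1→StairC→C4→Exit: bottleneck 4, flow now 4.
Augment Hall→C1→StairC→Lobby→Exit: bottleneck 4, flow now 8.
Augment Hall→C1→StairB→Lobby→Exit: bottleneck 4, flow now 12.
Augment Hall→StairA→C3→C4→Exit: bottleneck 7, flow now 19.
Augment Hall→StairA→C3→Lobby→Exit: bottleneck 5, flow now 24.
No augmenting path remains; maximum flow = 24.
By max-flow min-cut, the minimum cut capacity equals the max flow.
In the residual graph, reachable from Hall: {Hall, C1, StairA, StairC, C3, StairB, C4, Lobby}.
Min-cut edges: C4→Exit (11), Lobby→Exit (13); capacity 11 + 13 = 24.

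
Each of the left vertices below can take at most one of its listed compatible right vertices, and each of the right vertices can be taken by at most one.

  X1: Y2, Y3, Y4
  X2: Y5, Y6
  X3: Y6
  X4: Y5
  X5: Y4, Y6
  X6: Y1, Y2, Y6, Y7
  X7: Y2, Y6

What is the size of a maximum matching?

Unit-capacity flow: source→left, listed edges, right→sink; max matching = max flow.
Augmenting path X1→Y2 (+1); matched 1.
Augmenting path X2→Y5 (+1); matched 2.
Augmenting path X3→Y6 (+1); matched 3.
Augmenting path X5→Y4 (+1); matched 4.
Augmenting path X6→Y1 (+1); matched 5.
Augmenting path X7→Y2→X1→Y3 (+1); matched 6.
No augmenting path remains; maximum matching = 6.
König certificate: {X1, X5, X6, X7, Y5, Y6} is a vertex cover of size 6 (every listed pair touches it), so no matching can be larger.

6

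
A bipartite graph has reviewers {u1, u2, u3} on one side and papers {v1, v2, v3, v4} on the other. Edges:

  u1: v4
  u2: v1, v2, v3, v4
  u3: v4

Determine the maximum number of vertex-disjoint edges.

2

Unit-capacity flow: source→left, listed edges, right→sink; max matching = max flow.
Augmenting path u1→v4 (+1); matched 1.
Augmenting path u2→v1 (+1); matched 2.
No augmenting path remains; maximum matching = 2.
König certificate: {u2, v4} is a vertex cover of size 2 (every listed pair touches it), so no matching can be larger.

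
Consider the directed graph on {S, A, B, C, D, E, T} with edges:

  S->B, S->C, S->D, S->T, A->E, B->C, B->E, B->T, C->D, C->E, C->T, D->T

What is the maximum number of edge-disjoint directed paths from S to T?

Assign every edge capacity 1; by Menger, the answer equals the max flow.
Path S→T (+1); total 1.
Path S→B→T (+1); total 2.
Path S→C→T (+1); total 3.
Path S→D→T (+1); total 4.
No residual S→T path; max flow = 4.
Certifying cut of size 4: {S→B, S→C, S→D, S→T}.

4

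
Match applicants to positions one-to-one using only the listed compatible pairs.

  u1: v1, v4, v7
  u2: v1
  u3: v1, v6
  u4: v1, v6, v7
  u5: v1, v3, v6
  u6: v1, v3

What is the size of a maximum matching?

Unit-capacity flow: source→left, listed edges, right→sink; max matching = max flow.
Augmenting path u1→v1 (+1); matched 1.
Augmenting path u3→v6 (+1); matched 2.
Augmenting path u4→v7 (+1); matched 3.
Augmenting path u5→v3 (+1); matched 4.
Augmenting path u2→v1→u1→v4 (+1); matched 5.
No augmenting path remains; maximum matching = 5.
König certificate: {u1, u4, v1, v3, v6} is a vertex cover of size 5 (every listed pair touches it), so no matching can be larger.

5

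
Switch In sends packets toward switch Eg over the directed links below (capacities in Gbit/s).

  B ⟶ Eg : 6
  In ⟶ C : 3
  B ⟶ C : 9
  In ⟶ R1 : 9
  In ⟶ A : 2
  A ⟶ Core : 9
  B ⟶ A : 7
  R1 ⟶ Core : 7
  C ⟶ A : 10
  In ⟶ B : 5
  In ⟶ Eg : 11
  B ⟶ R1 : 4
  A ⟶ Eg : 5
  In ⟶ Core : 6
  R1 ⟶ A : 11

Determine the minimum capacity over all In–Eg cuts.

21

Augment In→Eg: bottleneck 11, flow now 11.
Augment In→B→Eg: bottleneck 5, flow now 16.
Augment In→A→Eg: bottleneck 2, flow now 18.
Augment In→C→A→Eg: bottleneck 3, flow now 21.
No augmenting path remains; maximum flow = 21.
By max-flow min-cut, the minimum cut capacity equals the max flow.
In the residual graph, reachable from In: {In, C, R1, A, Core}.
Min-cut edges: In→B (5), In→Eg (11), A→Eg (5); capacity 5 + 11 + 5 = 21.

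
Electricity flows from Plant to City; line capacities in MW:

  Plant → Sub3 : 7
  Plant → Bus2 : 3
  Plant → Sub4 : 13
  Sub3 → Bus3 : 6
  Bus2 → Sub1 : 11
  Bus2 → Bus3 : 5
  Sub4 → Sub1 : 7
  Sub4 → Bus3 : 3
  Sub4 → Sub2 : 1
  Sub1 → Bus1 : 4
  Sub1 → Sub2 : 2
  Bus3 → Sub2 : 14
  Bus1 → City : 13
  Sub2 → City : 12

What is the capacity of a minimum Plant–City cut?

Augment Plant→Sub4→Sub2→City: bottleneck 1, flow now 1.
Augment Plant→Sub3→Bus3→Sub2→City: bottleneck 6, flow now 7.
Augment Plant→Bus2→Sub1→Bus1→City: bottleneck 3, flow now 10.
Augment Plant→Sub4→Sub1→Bus1→City: bottleneck 1, flow now 11.
Augment Plant→Sub4→Sub1→Sub2→City: bottleneck 2, flow now 13.
Augment Plant→Sub4→Bus3→Sub2→City: bottleneck 3, flow now 16.
No augmenting path remains; maximum flow = 16.
By max-flow min-cut, the minimum cut capacity equals the max flow.
In the residual graph, reachable from Plant: {Plant, Sub3, Bus2, Sub4, Sub1, Bus3, Sub2}.
Min-cut edges: Sub1→Bus1 (4), Sub2→City (12); capacity 4 + 12 = 16.

16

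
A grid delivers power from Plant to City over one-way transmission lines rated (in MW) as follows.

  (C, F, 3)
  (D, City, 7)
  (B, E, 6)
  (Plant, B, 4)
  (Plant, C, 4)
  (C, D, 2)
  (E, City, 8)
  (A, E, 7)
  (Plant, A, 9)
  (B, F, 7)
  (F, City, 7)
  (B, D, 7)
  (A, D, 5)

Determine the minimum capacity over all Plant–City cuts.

Augment Plant→A→D→City: bottleneck 5, flow now 5.
Augment Plant→A→E→City: bottleneck 4, flow now 9.
Augment Plant→B→D→City: bottleneck 2, flow now 11.
Augment Plant→B→E→City: bottleneck 2, flow now 13.
Augment Plant→C→F→City: bottleneck 3, flow now 16.
Augment Plant→C→D→A→E→City: bottleneck 1, flow now 17. (uses reverse residual edge)
No augmenting path remains; maximum flow = 17.
By max-flow min-cut, the minimum cut capacity equals the max flow.
In the residual graph, reachable from Plant: {Plant}.
Min-cut edges: Plant→A (9), Plant→B (4), Plant→C (4); capacity 9 + 4 + 4 = 17.

17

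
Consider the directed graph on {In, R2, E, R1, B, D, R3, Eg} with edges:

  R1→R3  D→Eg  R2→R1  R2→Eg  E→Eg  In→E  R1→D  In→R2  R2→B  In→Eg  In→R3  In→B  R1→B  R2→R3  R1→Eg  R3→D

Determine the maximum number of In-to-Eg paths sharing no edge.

Assign every edge capacity 1; by Menger, the answer equals the max flow.
Path In→Eg (+1); total 1.
Path In→R2→Eg (+1); total 2.
Path In→E→Eg (+1); total 3.
Path In→R3→D→Eg (+1); total 4.
No residual In→Eg path; max flow = 4.
Certifying cut of size 4: {In→E, In→Eg, In→R2, In→R3}.

4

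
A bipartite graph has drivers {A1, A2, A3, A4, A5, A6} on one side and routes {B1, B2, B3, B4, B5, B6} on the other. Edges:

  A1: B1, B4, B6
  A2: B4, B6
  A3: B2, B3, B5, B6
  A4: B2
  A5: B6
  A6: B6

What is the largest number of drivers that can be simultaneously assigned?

Unit-capacity flow: source→left, listed edges, right→sink; max matching = max flow.
Augmenting path A1→B1 (+1); matched 1.
Augmenting path A2→B4 (+1); matched 2.
Augmenting path A3→B2 (+1); matched 3.
Augmenting path A5→B6 (+1); matched 4.
Augmenting path A4→B2→A3→B3 (+1); matched 5.
No augmenting path remains; maximum matching = 5.
König certificate: {A1, A2, A3, A4, B6} is a vertex cover of size 5 (every listed pair touches it), so no matching can be larger.

5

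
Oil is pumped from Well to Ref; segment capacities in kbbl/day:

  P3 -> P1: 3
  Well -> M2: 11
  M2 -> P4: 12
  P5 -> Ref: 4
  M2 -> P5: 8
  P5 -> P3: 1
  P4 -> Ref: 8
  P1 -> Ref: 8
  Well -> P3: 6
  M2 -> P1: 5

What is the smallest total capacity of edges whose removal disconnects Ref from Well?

Augment Well→P3→P1→Ref: bottleneck 3, flow now 3.
Augment Well→M2→P4→Ref: bottleneck 8, flow now 11.
Augment Well→M2→P5→Ref: bottleneck 3, flow now 14.
No augmenting path remains; maximum flow = 14.
By max-flow min-cut, the minimum cut capacity equals the max flow.
In the residual graph, reachable from Well: {Well, P3}.
Min-cut edges: Well→M2 (11), P3→P1 (3); capacity 11 + 3 = 14.

14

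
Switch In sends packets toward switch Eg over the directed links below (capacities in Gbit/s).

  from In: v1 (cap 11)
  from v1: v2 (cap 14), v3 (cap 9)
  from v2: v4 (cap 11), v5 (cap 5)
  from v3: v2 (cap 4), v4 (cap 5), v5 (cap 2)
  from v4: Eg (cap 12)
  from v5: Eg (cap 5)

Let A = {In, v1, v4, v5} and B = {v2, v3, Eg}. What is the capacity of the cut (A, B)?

Edges leaving {In, v1, v4, v5}: v1→v2 (14), v1→v3 (9), v4→Eg (12), v5→Eg (5).
Cut capacity = 14 + 9 + 12 + 5 = 40.

40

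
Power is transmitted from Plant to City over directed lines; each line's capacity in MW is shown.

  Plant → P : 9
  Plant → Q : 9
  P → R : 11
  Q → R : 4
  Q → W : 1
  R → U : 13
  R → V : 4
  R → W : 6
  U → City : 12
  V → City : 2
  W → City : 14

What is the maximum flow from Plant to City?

Augment Plant→Q→W→City: bottleneck 1, flow now 1.
Augment Plant→P→R→U→City: bottleneck 9, flow now 10.
Augment Plant→Q→R→U→City: bottleneck 3, flow now 13.
Augment Plant→Q→R→V→City: bottleneck 1, flow now 14.
No augmenting path remains; maximum flow = 14.
In the residual graph, reachable from Plant: {Plant, Q}.
Min-cut edges: Plant→P (9), Q→R (4), Q→W (1); capacity 9 + 4 + 1 = 14.
This cut is saturated, so no flow can exceed 14.

14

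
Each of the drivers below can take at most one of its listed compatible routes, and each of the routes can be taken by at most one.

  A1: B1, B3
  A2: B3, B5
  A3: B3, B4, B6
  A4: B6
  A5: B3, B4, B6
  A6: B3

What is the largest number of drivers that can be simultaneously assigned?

5

Unit-capacity flow: source→left, listed edges, right→sink; max matching = max flow.
Augmenting path A1→B1 (+1); matched 1.
Augmenting path A2→B3 (+1); matched 2.
Augmenting path A3→B4 (+1); matched 3.
Augmenting path A4→B6 (+1); matched 4.
Augmenting path A5→B3→A2→B5 (+1); matched 5.
No augmenting path remains; maximum matching = 5.
König certificate: {A1, A2, B3, B4, B6} is a vertex cover of size 5 (every listed pair touches it), so no matching can be larger.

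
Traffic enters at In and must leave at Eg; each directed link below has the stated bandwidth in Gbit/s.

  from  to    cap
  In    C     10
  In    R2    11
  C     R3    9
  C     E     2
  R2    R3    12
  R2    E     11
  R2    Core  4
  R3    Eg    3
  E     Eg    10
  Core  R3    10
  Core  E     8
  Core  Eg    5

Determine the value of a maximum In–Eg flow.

Augment In→C→R3→Eg: bottleneck 3, flow now 3.
Augment In→C→E→Eg: bottleneck 2, flow now 5.
Augment In→R2→E→Eg: bottleneck 8, flow now 13.
Augment In→R2→Core→Eg: bottleneck 3, flow now 16.
No augmenting path remains; maximum flow = 16.
In the residual graph, reachable from In: {In, C, R3}.
Min-cut edges: In→R2 (11), C→E (2), R3→Eg (3); capacity 11 + 2 + 3 = 16.
This cut is saturated, so no flow can exceed 16.

16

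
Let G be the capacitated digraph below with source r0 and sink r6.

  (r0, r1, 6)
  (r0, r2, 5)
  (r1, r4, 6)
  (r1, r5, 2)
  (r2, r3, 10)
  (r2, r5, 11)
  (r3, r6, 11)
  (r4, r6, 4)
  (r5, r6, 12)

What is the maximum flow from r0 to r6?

11

Augment r0→r1→r4→r6: bottleneck 4, flow now 4.
Augment r0→r1→r5→r6: bottleneck 2, flow now 6.
Augment r0→r2→r3→r6: bottleneck 5, flow now 11.
No augmenting path remains; maximum flow = 11.
In the residual graph, reachable from r0: {r0}.
Min-cut edges: r0→r1 (6), r0→r2 (5); capacity 6 + 5 = 11.
This cut is saturated, so no flow can exceed 11.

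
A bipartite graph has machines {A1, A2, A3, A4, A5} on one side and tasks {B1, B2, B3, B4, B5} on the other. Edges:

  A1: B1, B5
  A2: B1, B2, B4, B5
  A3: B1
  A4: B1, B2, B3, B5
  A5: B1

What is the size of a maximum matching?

4

Unit-capacity flow: source→left, listed edges, right→sink; max matching = max flow.
Augmenting path A1→B1 (+1); matched 1.
Augmenting path A2→B2 (+1); matched 2.
Augmenting path A4→B3 (+1); matched 3.
Augmenting path A3→B1→A1→B5 (+1); matched 4.
No augmenting path remains; maximum matching = 4.
König certificate: {A1, A2, A4, B1} is a vertex cover of size 4 (every listed pair touches it), so no matching can be larger.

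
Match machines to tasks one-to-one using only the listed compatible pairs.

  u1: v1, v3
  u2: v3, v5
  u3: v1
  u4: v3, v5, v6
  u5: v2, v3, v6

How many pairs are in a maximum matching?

Unit-capacity flow: source→left, listed edges, right→sink; max matching = max flow.
Augmenting path u1→v1 (+1); matched 1.
Augmenting path u2→v3 (+1); matched 2.
Augmenting path u4→v5 (+1); matched 3.
Augmenting path u5→v2 (+1); matched 4.
Augmenting path u3→v1→u1→v3→u2→v5→u4→v6 (+1); matched 5.
No augmenting path remains; maximum matching = 5.
König certificate: {u1, u2, u3, u4, u5} is a vertex cover of size 5 (every listed pair touches it), so no matching can be larger.

5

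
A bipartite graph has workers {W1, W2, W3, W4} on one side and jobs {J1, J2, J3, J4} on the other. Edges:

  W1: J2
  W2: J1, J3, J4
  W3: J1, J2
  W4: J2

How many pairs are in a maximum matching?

3

Unit-capacity flow: source→left, listed edges, right→sink; max matching = max flow.
Augmenting path W1→J2 (+1); matched 1.
Augmenting path W2→J1 (+1); matched 2.
Augmenting path W3→J1→W2→J3 (+1); matched 3.
No augmenting path remains; maximum matching = 3.
König certificate: {W2, W3, J2} is a vertex cover of size 3 (every listed pair touches it), so no matching can be larger.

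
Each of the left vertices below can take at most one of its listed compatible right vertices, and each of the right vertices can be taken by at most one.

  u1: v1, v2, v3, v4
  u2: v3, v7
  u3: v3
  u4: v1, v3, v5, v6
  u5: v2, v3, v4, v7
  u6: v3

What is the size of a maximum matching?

Unit-capacity flow: source→left, listed edges, right→sink; max matching = max flow.
Augmenting path u1→v1 (+1); matched 1.
Augmenting path u2→v3 (+1); matched 2.
Augmenting path u4→v5 (+1); matched 3.
Augmenting path u5→v2 (+1); matched 4.
Augmenting path u3→v3→u2→v7 (+1); matched 5.
No augmenting path remains; maximum matching = 5.
König certificate: {u1, u2, u4, u5, v3} is a vertex cover of size 5 (every listed pair touches it), so no matching can be larger.

5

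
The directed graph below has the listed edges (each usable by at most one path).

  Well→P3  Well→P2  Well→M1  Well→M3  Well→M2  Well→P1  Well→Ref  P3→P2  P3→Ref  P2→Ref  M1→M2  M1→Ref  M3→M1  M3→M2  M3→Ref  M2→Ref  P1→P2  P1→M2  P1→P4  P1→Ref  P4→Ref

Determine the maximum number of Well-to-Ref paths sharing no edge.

7

Assign every edge capacity 1; by Menger, the answer equals the max flow.
Path Well→Ref (+1); total 1.
Path Well→P3→Ref (+1); total 2.
Path Well→P2→Ref (+1); total 3.
Path Well→M1→Ref (+1); total 4.
Path Well→M3→Ref (+1); total 5.
Path Well→M2→Ref (+1); total 6.
Path Well→P1→Ref (+1); total 7.
No residual Well→Ref path; max flow = 7.
Certifying cut of size 7: {Well→M1, Well→M2, Well→M3, Well→P1, Well→P2, Well→P3, Well→Ref}.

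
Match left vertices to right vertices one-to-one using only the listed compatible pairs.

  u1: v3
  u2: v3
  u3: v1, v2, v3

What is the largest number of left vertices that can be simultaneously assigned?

2

Unit-capacity flow: source→left, listed edges, right→sink; max matching = max flow.
Augmenting path u1→v3 (+1); matched 1.
Augmenting path u3→v1 (+1); matched 2.
No augmenting path remains; maximum matching = 2.
König certificate: {u3, v3} is a vertex cover of size 2 (every listed pair touches it), so no matching can be larger.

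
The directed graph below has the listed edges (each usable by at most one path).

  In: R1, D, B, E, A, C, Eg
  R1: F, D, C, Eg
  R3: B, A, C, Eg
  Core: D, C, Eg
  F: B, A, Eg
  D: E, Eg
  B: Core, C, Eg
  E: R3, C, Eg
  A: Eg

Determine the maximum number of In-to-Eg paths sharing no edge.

6

Assign every edge capacity 1; by Menger, the answer equals the max flow.
Path In→Eg (+1); total 1.
Path In→R1→Eg (+1); total 2.
Path In→D→Eg (+1); total 3.
Path In→B→Eg (+1); total 4.
Path In→E→Eg (+1); total 5.
Path In→A→Eg (+1); total 6.
No residual In→Eg path; max flow = 6.
Certifying cut of size 6: {In→A, In→B, In→D, In→E, In→Eg, In→R1}.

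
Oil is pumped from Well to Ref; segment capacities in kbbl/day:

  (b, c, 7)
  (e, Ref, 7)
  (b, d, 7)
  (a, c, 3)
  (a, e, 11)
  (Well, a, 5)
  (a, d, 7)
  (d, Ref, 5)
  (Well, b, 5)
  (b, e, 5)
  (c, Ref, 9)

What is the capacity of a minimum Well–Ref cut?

10

Augment Well→a→c→Ref: bottleneck 3, flow now 3.
Augment Well→a→d→Ref: bottleneck 2, flow now 5.
Augment Well→b→c→Ref: bottleneck 5, flow now 10.
No augmenting path remains; maximum flow = 10.
By max-flow min-cut, the minimum cut capacity equals the max flow.
In the residual graph, reachable from Well: {Well}.
Min-cut edges: Well→a (5), Well→b (5); capacity 5 + 5 = 10.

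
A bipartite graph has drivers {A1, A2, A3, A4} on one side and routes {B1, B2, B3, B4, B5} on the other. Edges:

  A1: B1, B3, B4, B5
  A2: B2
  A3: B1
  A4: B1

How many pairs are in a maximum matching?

Unit-capacity flow: source→left, listed edges, right→sink; max matching = max flow.
Augmenting path A1→B1 (+1); matched 1.
Augmenting path A2→B2 (+1); matched 2.
Augmenting path A3→B1→A1→B3 (+1); matched 3.
No augmenting path remains; maximum matching = 3.
König certificate: {A1, A2, B1} is a vertex cover of size 3 (every listed pair touches it), so no matching can be larger.

3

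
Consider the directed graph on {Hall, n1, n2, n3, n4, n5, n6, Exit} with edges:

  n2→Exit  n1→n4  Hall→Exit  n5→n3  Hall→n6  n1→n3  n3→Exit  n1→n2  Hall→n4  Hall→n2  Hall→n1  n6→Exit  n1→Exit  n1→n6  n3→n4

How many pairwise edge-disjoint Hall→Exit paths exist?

Assign every edge capacity 1; by Menger, the answer equals the max flow.
Path Hall→Exit (+1); total 1.
Path Hall→n1→Exit (+1); total 2.
Path Hall→n2→Exit (+1); total 3.
Path Hall→n6→Exit (+1); total 4.
No residual Hall→Exit path; max flow = 4.
Certifying cut of size 4: {Hall→Exit, Hall→n1, Hall→n2, Hall→n6}.

4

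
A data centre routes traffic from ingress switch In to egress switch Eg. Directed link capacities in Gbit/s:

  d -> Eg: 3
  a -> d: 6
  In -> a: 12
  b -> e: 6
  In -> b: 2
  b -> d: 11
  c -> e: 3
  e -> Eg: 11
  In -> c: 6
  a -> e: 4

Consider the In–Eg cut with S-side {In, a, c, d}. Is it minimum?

Yes — it is a minimum cut (capacity 12).

Given cut capacity: 2 + 4 + 3 + 3 = 12.
Augment In→a→d→Eg: bottleneck 3, flow now 3.
Augment In→a→e→Eg: bottleneck 4, flow now 7.
Augment In→b→e→Eg: bottleneck 2, flow now 9.
Augment In→c→e→Eg: bottleneck 3, flow now 12.
No augmenting path remains; maximum flow = 12.
Cut capacity 12 equals the max flow, so it is a minimum cut.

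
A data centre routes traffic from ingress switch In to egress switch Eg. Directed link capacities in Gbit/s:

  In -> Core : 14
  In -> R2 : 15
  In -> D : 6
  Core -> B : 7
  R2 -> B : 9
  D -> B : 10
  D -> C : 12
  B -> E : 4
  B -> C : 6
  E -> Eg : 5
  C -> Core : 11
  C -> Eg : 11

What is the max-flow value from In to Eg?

15

Augment In→D→C→Eg: bottleneck 6, flow now 6.
Augment In→Core→B→E→Eg: bottleneck 4, flow now 10.
Augment In→Core→B→C→Eg: bottleneck 3, flow now 13.
Augment In→R2→B→C→Eg: bottleneck 2, flow now 15.
No augmenting path remains; maximum flow = 15.
In the residual graph, reachable from In: {In, Core, R2, D, B, C}.
Min-cut edges: B→E (4), C→Eg (11); capacity 4 + 11 = 15.
This cut is saturated, so no flow can exceed 15.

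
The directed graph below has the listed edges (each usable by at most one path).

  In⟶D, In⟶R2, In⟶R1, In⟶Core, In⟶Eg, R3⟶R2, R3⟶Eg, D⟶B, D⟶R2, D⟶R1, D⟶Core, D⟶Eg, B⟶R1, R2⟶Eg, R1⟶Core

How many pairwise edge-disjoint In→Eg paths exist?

Assign every edge capacity 1; by Menger, the answer equals the max flow.
Path In→Eg (+1); total 1.
Path In→D→Eg (+1); total 2.
Path In→R2→Eg (+1); total 3.
No residual In→Eg path; max flow = 3.
Certifying cut of size 3: {In→D, In→Eg, In→R2}.

3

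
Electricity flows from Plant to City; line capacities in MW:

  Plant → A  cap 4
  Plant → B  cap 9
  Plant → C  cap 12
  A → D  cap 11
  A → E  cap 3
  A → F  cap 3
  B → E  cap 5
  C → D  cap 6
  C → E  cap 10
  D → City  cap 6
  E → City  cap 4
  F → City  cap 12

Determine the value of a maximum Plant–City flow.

13

Augment Plant→A→D→City: bottleneck 4, flow now 4.
Augment Plant→B→E→City: bottleneck 4, flow now 8.
Augment Plant→C→D→City: bottleneck 2, flow now 10.
Augment Plant→C→D→A→F→City: bottleneck 3, flow now 13. (uses reverse residual edge)
No augmenting path remains; maximum flow = 13.
In the residual graph, reachable from Plant: {Plant, A, B, C, D, E}.
Min-cut edges: A→F (3), D→City (6), E→City (4); capacity 3 + 6 + 4 = 13.
This cut is saturated, so no flow can exceed 13.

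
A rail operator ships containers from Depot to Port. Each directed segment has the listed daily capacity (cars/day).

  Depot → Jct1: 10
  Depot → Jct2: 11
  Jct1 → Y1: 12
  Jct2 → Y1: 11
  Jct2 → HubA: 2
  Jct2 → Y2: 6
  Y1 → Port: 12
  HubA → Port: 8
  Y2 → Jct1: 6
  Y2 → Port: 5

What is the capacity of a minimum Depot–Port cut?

19

Augment Depot→Jct1→Y1→Port: bottleneck 10, flow now 10.
Augment Depot→Jct2→Y1→Port: bottleneck 2, flow now 12.
Augment Depot→Jct2→HubA→Port: bottleneck 2, flow now 14.
Augment Depot→Jct2→Y2→Port: bottleneck 5, flow now 19.
No augmenting path remains; maximum flow = 19.
By max-flow min-cut, the minimum cut capacity equals the max flow.
In the residual graph, reachable from Depot: {Depot, Jct1, Jct2, Y1, Y2}.
Min-cut edges: Jct2→HubA (2), Y1→Port (12), Y2→Port (5); capacity 2 + 12 + 5 = 19.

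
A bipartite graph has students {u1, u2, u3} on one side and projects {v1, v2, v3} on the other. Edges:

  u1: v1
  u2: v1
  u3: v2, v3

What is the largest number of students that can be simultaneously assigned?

Unit-capacity flow: source→left, listed edges, right→sink; max matching = max flow.
Augmenting path u1→v1 (+1); matched 1.
Augmenting path u3→v2 (+1); matched 2.
No augmenting path remains; maximum matching = 2.
König certificate: {u3, v1} is a vertex cover of size 2 (every listed pair touches it), so no matching can be larger.

2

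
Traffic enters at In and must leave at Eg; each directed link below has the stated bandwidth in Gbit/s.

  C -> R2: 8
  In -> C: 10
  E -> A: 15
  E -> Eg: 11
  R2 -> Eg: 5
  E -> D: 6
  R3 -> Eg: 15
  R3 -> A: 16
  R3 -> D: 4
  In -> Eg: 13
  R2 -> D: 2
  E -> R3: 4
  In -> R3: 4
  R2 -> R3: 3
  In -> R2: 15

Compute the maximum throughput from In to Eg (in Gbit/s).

25

Augment In→Eg: bottleneck 13, flow now 13.
Augment In→R2→Eg: bottleneck 5, flow now 18.
Augment In→R3→Eg: bottleneck 4, flow now 22.
Augment In→R2→R3→Eg: bottleneck 3, flow now 25.
No augmenting path remains; maximum flow = 25.
In the residual graph, reachable from In: {In, C, R2, D}.
Min-cut edges: In→R3 (4), In→Eg (13), R2→R3 (3), R2→Eg (5); capacity 4 + 13 + 3 + 5 = 25.
This cut is saturated, so no flow can exceed 25.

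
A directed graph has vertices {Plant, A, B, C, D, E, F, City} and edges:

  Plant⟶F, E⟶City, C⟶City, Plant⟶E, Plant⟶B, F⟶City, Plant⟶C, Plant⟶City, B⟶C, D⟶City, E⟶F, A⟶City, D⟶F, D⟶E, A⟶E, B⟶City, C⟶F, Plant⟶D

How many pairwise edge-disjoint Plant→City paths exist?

6

Assign every edge capacity 1; by Menger, the answer equals the max flow.
Path Plant→City (+1); total 1.
Path Plant→B→City (+1); total 2.
Path Plant→C→City (+1); total 3.
Path Plant→D→City (+1); total 4.
Path Plant→E→City (+1); total 5.
Path Plant→F→City (+1); total 6.
No residual Plant→City path; max flow = 6.
Certifying cut of size 6: {Plant→B, Plant→C, Plant→City, Plant→D, Plant→E, Plant→F}.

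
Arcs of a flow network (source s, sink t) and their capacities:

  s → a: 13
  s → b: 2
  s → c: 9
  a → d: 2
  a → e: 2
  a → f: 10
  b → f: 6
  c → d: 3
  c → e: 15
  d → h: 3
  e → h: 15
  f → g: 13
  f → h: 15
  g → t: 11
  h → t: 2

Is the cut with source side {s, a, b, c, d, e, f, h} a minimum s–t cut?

No — its capacity is 15, but the minimum cut has capacity 13.

Given cut capacity: 13 + 2 = 15.
Augment s→a→d→h→t: bottleneck 2, flow now 2.
Augment s→a→f→g→t: bottleneck 10, flow now 12.
Augment s→b→f→g→t: bottleneck 1, flow now 13.
No augmenting path remains; maximum flow = 13.
In the residual graph, reachable from s: {s, a, b, c, d, e, f, g, h}.
Min-cut edges: g→t (11), h→t (2); capacity 11 + 2 = 13.
Cut capacity 15 exceeds the max flow 13, so it is not minimum.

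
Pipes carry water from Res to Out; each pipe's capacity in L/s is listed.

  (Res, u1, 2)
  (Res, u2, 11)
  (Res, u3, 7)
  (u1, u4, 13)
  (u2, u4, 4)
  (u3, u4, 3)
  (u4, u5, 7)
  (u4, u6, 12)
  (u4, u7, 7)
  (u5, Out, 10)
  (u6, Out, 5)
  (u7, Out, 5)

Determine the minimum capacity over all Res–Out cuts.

Augment Res→u1→u4→u5→Out: bottleneck 2, flow now 2.
Augment Res→u2→u4→u5→Out: bottleneck 4, flow now 6.
Augment Res→u3→u4→u5→Out: bottleneck 1, flow now 7.
Augment Res→u3→u4→u6→Out: bottleneck 2, flow now 9.
No augmenting path remains; maximum flow = 9.
By max-flow min-cut, the minimum cut capacity equals the max flow.
In the residual graph, reachable from Res: {Res, u2, u3}.
Min-cut edges: Res→u1 (2), u2→u4 (4), u3→u4 (3); capacity 2 + 4 + 3 = 9.

9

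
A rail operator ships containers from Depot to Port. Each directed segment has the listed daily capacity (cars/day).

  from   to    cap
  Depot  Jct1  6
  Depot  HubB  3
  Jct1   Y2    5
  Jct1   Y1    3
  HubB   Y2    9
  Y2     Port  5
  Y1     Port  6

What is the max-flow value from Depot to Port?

8

Augment Depot→Jct1→Y2→Port: bottleneck 5, flow now 5.
Augment Depot→Jct1→Y1→Port: bottleneck 1, flow now 6.
Augment Depot→HubB→Y2→Jct1→Y1→Port: bottleneck 2, flow now 8. (uses reverse residual edge)
No augmenting path remains; maximum flow = 8.
In the residual graph, reachable from Depot: {Depot, Jct1, HubB, Y2}.
Min-cut edges: Jct1→Y1 (3), Y2→Port (5); capacity 3 + 5 = 8.
This cut is saturated, so no flow can exceed 8.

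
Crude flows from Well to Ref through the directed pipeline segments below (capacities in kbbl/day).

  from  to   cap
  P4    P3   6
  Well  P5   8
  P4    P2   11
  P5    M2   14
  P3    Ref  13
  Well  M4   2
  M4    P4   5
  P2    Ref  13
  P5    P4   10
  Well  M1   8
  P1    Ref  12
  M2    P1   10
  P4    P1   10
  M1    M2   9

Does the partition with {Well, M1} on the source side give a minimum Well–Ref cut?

Given cut capacity: 8 + 2 + 9 = 19.
Augment Well→P5→M2→P1→Ref: bottleneck 8, flow now 8.
Augment Well→M4→P4→P2→Ref: bottleneck 2, flow now 10.
Augment Well→M1→M2→P1→Ref: bottleneck 2, flow now 12.
Augment Well→M1→M2→P5→P4→P2→Ref: bottleneck 6, flow now 18. (uses reverse residual edge)
No augmenting path remains; maximum flow = 18.
In the residual graph, reachable from Well: {Well}.
Min-cut edges: Well→P5 (8), Well→M4 (2), Well→M1 (8); capacity 8 + 2 + 8 = 18.
Cut capacity 19 exceeds the max flow 18, so it is not minimum.

No — its capacity is 19, but the minimum cut has capacity 18.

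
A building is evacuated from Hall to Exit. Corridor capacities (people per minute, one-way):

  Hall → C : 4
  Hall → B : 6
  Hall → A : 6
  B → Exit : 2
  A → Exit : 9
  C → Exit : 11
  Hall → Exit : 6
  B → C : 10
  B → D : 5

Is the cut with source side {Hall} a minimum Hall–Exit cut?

Given cut capacity: 6 + 6 + 4 + 6 = 22.
Augment Hall→Exit: bottleneck 6, flow now 6.
Augment Hall→A→Exit: bottleneck 6, flow now 12.
Augment Hall→B→Exit: bottleneck 2, flow now 14.
Augment Hall→C→Exit: bottleneck 4, flow now 18.
Augment Hall→B→C→Exit: bottleneck 4, flow now 22.
No augmenting path remains; maximum flow = 22.
Cut capacity 22 equals the max flow, so it is a minimum cut.

Yes — it is a minimum cut (capacity 22).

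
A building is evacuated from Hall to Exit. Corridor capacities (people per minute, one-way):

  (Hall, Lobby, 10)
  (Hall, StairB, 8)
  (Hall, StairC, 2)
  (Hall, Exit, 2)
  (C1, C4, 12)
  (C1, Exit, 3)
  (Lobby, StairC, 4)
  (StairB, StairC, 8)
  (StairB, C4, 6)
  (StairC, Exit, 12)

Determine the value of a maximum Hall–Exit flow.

Augment Hall→Exit: bottleneck 2, flow now 2.
Augment Hall→StairC→Exit: bottleneck 2, flow now 4.
Augment Hall→Lobby→StairC→Exit: bottleneck 4, flow now 8.
Augment Hall→StairB→StairC→Exit: bottleneck 6, flow now 14.
No augmenting path remains; maximum flow = 14.
In the residual graph, reachable from Hall: {Hall, Lobby, StairB, StairC, C4}.
Min-cut edges: Hall→Exit (2), StairC→Exit (12); capacity 2 + 12 = 14.
This cut is saturated, so no flow can exceed 14.

14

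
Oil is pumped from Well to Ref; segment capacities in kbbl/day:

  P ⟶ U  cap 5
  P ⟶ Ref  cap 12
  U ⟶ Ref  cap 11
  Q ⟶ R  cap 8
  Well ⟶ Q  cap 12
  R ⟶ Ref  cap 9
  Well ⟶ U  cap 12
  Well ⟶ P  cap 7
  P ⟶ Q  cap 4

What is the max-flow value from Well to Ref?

26

Augment Well→P→Ref: bottleneck 7, flow now 7.
Augment Well→U→Ref: bottleneck 11, flow now 18.
Augment Well→Q→R→Ref: bottleneck 8, flow now 26.
No augmenting path remains; maximum flow = 26.
In the residual graph, reachable from Well: {Well, Q, U}.
Min-cut edges: Well→P (7), Q→R (8), U→Ref (11); capacity 7 + 8 + 11 = 26.
This cut is saturated, so no flow can exceed 26.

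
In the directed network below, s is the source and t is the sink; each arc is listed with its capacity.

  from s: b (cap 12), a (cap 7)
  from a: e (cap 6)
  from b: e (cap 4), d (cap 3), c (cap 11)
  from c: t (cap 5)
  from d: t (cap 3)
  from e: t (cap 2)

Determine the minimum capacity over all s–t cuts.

Augment s→a→e→t: bottleneck 2, flow now 2.
Augment s→b→c→t: bottleneck 5, flow now 7.
Augment s→b→d→t: bottleneck 3, flow now 10.
No augmenting path remains; maximum flow = 10.
By max-flow min-cut, the minimum cut capacity equals the max flow.
In the residual graph, reachable from s: {s, a, b, c, e}.
Min-cut edges: b→d (3), c→t (5), e→t (2); capacity 3 + 5 + 2 = 10.

10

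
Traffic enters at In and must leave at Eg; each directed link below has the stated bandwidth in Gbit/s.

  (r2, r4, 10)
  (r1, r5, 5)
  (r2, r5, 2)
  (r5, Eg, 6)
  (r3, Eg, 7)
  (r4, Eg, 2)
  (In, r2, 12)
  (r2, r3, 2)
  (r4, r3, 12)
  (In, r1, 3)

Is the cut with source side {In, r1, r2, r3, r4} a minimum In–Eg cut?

No — its capacity is 16, but the minimum cut has capacity 14.

Given cut capacity: 5 + 2 + 7 + 2 = 16.
Augment In→r1→r5→Eg: bottleneck 3, flow now 3.
Augment In→r2→r3→Eg: bottleneck 2, flow now 5.
Augment In→r2→r4→Eg: bottleneck 2, flow now 7.
Augment In→r2→r5→Eg: bottleneck 2, flow now 9.
Augment In→r2→r4→r3→Eg: bottleneck 5, flow now 14.
No augmenting path remains; maximum flow = 14.
In the residual graph, reachable from In: {In, r2, r3, r4}.
Min-cut edges: In→r1 (3), r2→r5 (2), r3→Eg (7), r4→Eg (2); capacity 3 + 2 + 7 + 2 = 14.
Cut capacity 16 exceeds the max flow 14, so it is not minimum.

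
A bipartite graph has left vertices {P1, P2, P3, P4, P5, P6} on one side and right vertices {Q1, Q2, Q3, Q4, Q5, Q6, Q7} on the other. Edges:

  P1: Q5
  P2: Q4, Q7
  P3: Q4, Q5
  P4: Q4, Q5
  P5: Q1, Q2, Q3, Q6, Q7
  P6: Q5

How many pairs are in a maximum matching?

Unit-capacity flow: source→left, listed edges, right→sink; max matching = max flow.
Augmenting path P1→Q5 (+1); matched 1.
Augmenting path P2→Q4 (+1); matched 2.
Augmenting path P5→Q1 (+1); matched 3.
Augmenting path P3→Q4→P2→Q7 (+1); matched 4.
No augmenting path remains; maximum matching = 4.
König certificate: {P2, P5, Q4, Q5} is a vertex cover of size 4 (every listed pair touches it), so no matching can be larger.

4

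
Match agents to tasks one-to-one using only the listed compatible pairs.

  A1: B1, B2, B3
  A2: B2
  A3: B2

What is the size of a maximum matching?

Unit-capacity flow: source→left, listed edges, right→sink; max matching = max flow.
Augmenting path A1→B1 (+1); matched 1.
Augmenting path A2→B2 (+1); matched 2.
No augmenting path remains; maximum matching = 2.
König certificate: {A1, B2} is a vertex cover of size 2 (every listed pair touches it), so no matching can be larger.

2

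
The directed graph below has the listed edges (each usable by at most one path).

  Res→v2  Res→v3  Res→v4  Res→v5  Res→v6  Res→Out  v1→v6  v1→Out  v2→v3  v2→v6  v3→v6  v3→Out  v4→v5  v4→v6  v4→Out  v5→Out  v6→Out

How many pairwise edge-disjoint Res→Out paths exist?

5

Assign every edge capacity 1; by Menger, the answer equals the max flow.
Path Res→Out (+1); total 1.
Path Res→v3→Out (+1); total 2.
Path Res→v4→Out (+1); total 3.
Path Res→v5→Out (+1); total 4.
Path Res→v6→Out (+1); total 5.
No residual Res→Out path; max flow = 5.
Certifying cut of size 5: {Res→Out, Res→v4, Res→v5, v3→Out, v6→Out}.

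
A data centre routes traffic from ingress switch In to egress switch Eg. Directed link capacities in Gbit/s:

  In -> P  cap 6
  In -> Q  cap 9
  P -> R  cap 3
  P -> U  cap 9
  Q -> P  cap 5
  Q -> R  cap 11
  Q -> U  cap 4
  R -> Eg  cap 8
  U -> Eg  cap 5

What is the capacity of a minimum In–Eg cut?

13

Augment In→P→R→Eg: bottleneck 3, flow now 3.
Augment In→P→U→Eg: bottleneck 3, flow now 6.
Augment In→Q→R→Eg: bottleneck 5, flow now 11.
Augment In→Q→U→Eg: bottleneck 2, flow now 13.
No augmenting path remains; maximum flow = 13.
By max-flow min-cut, the minimum cut capacity equals the max flow.
In the residual graph, reachable from In: {In, P, Q, R, U}.
Min-cut edges: R→Eg (8), U→Eg (5); capacity 8 + 5 = 13.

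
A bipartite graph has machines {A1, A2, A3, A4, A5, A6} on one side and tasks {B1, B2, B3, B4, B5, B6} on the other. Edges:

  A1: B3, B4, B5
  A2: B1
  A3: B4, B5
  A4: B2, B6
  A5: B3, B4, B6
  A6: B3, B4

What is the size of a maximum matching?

Unit-capacity flow: source→left, listed edges, right→sink; max matching = max flow.
Augmenting path A1→B3 (+1); matched 1.
Augmenting path A2→B1 (+1); matched 2.
Augmenting path A3→B4 (+1); matched 3.
Augmenting path A4→B2 (+1); matched 4.
Augmenting path A5→B6 (+1); matched 5.
Augmenting path A6→B3→A1→B5 (+1); matched 6.
No augmenting path remains; maximum matching = 6.
König certificate: {A1, A2, A3, A4, A5, A6} is a vertex cover of size 6 (every listed pair touches it), so no matching can be larger.

6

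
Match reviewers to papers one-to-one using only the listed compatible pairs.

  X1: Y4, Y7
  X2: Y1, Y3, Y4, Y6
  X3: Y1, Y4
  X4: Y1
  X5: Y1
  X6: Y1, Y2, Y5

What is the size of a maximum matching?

Unit-capacity flow: source→left, listed edges, right→sink; max matching = max flow.
Augmenting path X1→Y4 (+1); matched 1.
Augmenting path X2→Y1 (+1); matched 2.
Augmenting path X6→Y2 (+1); matched 3.
Augmenting path X3→Y1→X2→Y3 (+1); matched 4.
Augmenting path X4→Y1→X3→Y4→X1→Y7 (+1); matched 5.
No augmenting path remains; maximum matching = 5.
König certificate: {X1, X2, X3, X6, Y1} is a vertex cover of size 5 (every listed pair touches it), so no matching can be larger.

5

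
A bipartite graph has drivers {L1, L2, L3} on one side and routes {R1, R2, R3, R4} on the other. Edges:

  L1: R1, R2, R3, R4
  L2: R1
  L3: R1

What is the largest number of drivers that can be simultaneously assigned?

2

Unit-capacity flow: source→left, listed edges, right→sink; max matching = max flow.
Augmenting path L1→R1 (+1); matched 1.
Augmenting path L2→R1→L1→R2 (+1); matched 2.
No augmenting path remains; maximum matching = 2.
König certificate: {L1, R1} is a vertex cover of size 2 (every listed pair touches it), so no matching can be larger.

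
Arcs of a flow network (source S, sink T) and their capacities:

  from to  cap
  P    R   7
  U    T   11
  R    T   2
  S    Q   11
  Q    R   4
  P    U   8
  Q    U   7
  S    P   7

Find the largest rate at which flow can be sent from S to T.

Augment S→P→R→T: bottleneck 2, flow now 2.
Augment S→P→U→T: bottleneck 5, flow now 7.
Augment S→Q→U→T: bottleneck 6, flow now 13.
No augmenting path remains; maximum flow = 13.
In the residual graph, reachable from S: {S, P, Q, R, U}.
Min-cut edges: R→T (2), U→T (11); capacity 2 + 11 = 13.
This cut is saturated, so no flow can exceed 13.

13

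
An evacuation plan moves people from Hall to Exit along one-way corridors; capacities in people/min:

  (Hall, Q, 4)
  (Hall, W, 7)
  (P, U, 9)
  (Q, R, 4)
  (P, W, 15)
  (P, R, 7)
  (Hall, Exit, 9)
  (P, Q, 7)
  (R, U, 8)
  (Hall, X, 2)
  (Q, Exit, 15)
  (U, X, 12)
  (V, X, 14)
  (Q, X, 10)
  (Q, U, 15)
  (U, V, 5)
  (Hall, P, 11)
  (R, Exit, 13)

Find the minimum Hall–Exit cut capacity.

24

Augment Hall→Exit: bottleneck 9, flow now 9.
Augment Hall→Q→Exit: bottleneck 4, flow now 13.
Augment Hall→P→Q→Exit: bottleneck 7, flow now 20.
Augment Hall→P→R→Exit: bottleneck 4, flow now 24.
No augmenting path remains; maximum flow = 24.
By max-flow min-cut, the minimum cut capacity equals the max flow.
In the residual graph, reachable from Hall: {Hall, W, X}.
Min-cut edges: Hall→P (11), Hall→Q (4), Hall→Exit (9); capacity 11 + 4 + 9 = 24.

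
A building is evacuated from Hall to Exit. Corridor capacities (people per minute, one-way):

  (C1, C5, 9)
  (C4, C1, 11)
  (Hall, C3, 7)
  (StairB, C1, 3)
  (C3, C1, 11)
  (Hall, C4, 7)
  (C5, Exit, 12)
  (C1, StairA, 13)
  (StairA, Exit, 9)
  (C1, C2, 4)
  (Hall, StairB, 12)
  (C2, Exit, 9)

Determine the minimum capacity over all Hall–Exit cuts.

Augment Hall→C3→C1→C5→Exit: bottleneck 7, flow now 7.
Augment Hall→StairB→C1→C5→Exit: bottleneck 2, flow now 9.
Augment Hall→StairB→C1→StairA→Exit: bottleneck 1, flow now 10.
Augment Hall→C4→C1→StairA→Exit: bottleneck 7, flow now 17.
No augmenting path remains; maximum flow = 17.
By max-flow min-cut, the minimum cut capacity equals the max flow.
In the residual graph, reachable from Hall: {Hall, StairB}.
Min-cut edges: Hall→C3 (7), Hall→C4 (7), StairB→C1 (3); capacity 7 + 7 + 3 = 17.

17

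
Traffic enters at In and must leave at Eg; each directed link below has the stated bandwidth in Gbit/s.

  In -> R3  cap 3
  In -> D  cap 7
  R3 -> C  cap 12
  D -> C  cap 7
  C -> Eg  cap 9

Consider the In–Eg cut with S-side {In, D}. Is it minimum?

No — its capacity is 10, but the minimum cut has capacity 9.

Given cut capacity: 3 + 7 = 10.
Augment In→R3→C→Eg: bottleneck 3, flow now 3.
Augment In→D→C→Eg: bottleneck 6, flow now 9.
No augmenting path remains; maximum flow = 9.
In the residual graph, reachable from In: {In, R3, D, C}.
Min-cut edges: C→Eg (9); capacity 9 = 9.
Cut capacity 10 exceeds the max flow 9, so it is not minimum.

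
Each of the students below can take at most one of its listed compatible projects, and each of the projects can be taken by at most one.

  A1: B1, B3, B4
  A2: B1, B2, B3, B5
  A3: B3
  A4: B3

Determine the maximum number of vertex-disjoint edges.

3

Unit-capacity flow: source→left, listed edges, right→sink; max matching = max flow.
Augmenting path A1→B1 (+1); matched 1.
Augmenting path A2→B2 (+1); matched 2.
Augmenting path A3→B3 (+1); matched 3.
No augmenting path remains; maximum matching = 3.
König certificate: {A1, A2, B3} is a vertex cover of size 3 (every listed pair touches it), so no matching can be larger.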